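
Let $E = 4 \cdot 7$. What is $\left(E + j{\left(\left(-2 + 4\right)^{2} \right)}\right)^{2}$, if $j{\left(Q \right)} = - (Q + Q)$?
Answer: $400$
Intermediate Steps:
$j{\left(Q \right)} = - 2 Q$
$E = 28$
$\left(E + j{\left(\left(-2 + 4\right)^{2} \right)}\right)^{2} = \left(28 - 2 \left(-2 + 4\right)^{2}\right)^{2} = \left(28 - 2 \cdot 2^{2}\right)^{2} = \left(28 - 8\right)^{2} = 20^{2} = 400$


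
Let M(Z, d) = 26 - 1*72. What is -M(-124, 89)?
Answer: 46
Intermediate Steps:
M(Z, d) = -46 (M(Z, d) = 26 - 72 = -46)
-M(-124, 89) = -1*(-46) = 46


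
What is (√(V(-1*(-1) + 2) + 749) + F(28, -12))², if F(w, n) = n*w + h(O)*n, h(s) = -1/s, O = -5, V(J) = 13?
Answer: 2881914/25 - 3384*√762/5 ≈ 96594.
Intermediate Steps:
F(w, n) = n/5 + n*w (F(w, n) = n*w + (-1/(-5))*n = n*w + (-1*(-⅕))*n = n*w + n/5 = n/5 + n*w)
(√(V(-1*(-1) + 2) + 749) + F(28, -12))² = (√(13 + 749) - 12*(⅕ + 28))² = (√762 - 12*141/5)² = (√762 - 1692/5)² = (-1692/5 + √762)²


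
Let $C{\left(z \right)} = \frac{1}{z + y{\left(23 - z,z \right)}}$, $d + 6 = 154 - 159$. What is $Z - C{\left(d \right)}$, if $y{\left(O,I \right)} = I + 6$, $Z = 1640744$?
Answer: $\frac{26251905}{16} \approx 1.6407 \cdot 10^{6}$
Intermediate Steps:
$d = -11$ ($d = -6 + \left(154 - 159\right) = -6 - 5 = -11$)
$y{\left(O,I \right)} = 6 + I$
$C{\left(z \right)} = \frac{1}{6 + 2 z}$ ($C{\left(z \right)} = \frac{1}{z + \left(6 + z\right)} = \frac{1}{6 + 2 z}$)
$Z - C{\left(d \right)} = 1640744 - \frac{1}{2 \left(3 - 11\right)} = 1640744 - \frac{1}{2 \left(-8\right)} = 1640744 - \frac{1}{2} \left(- \frac{1}{8}\right) = 1640744 - - \frac{1}{16} = 1640744 + \frac{1}{16} = \frac{26251905}{16}$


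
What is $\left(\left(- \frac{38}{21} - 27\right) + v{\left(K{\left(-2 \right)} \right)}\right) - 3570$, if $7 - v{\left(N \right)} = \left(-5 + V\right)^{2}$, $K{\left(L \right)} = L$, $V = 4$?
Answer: $- \frac{75449}{21} \approx -3592.8$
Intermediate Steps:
$v{\left(N \right)} = 6$ ($v{\left(N \right)} = 7 - \left(-5 + 4\right)^{2} = 7 - \left(-1\right)^{2} = 7 - 1 = 6$)
$\left(\left(- \frac{38}{21} - 27\right) + v{\left(K{\left(-2 \right)} \right)}\right) - 3570 = \left(\left(- \frac{38}{21} - 27\right) + 6\right) - 3570 = \left(- \frac{605}{21} + 6\right) - 3570 = - \frac{479}{21} - 3570 = - \frac{75449}{21}$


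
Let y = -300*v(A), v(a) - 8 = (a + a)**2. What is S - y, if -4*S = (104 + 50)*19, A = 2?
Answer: 12937/2 ≈ 6468.5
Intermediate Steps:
v(a) = 8 + 4*a**2 (v(a) = 8 + (a + a)**2 = 8 + (2*a)**2 = 8 + 4*a**2)
S = -1463/2 (S = -(104 + 50)*19/4 = -77*19/2 = -1/4*2926 = -1463/2 ≈ -731.50)
y = -7200 (y = -300*(8 + 4*2**2) = -300*(8 + 4*4) = -300*(8 + 16) = -300*24 = -7200)
S - y = -1463/2 - 1*(-7200) = -1463/2 + 7200 = 12937/2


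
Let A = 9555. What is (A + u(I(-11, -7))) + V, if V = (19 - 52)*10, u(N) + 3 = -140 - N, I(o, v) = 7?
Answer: 9075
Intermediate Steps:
u(N) = -143 - N (u(N) = -3 + (-140 - N) = -143 - N)
V = -330 (V = -33*10 = -330)
(A + u(I(-11, -7))) + V = (9555 + (-143 - 1*7)) - 330 = (9555 + (-143 - 7)) - 330 = (9555 - 150) - 330 = 9405 - 330 = 9075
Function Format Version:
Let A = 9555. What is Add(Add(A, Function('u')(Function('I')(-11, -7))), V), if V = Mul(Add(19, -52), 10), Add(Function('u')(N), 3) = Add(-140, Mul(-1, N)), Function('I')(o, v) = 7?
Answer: 9075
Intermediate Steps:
Function('u')(N) = Add(-143, Mul(-1, N)) (Function('u')(N) = Add(-3, Add(-140, Mul(-1, N))) = Add(-143, Mul(-1, N)))
V = -330 (V = Mul(-33, 10) = -330)
Add(Add(A, Function('u')(Function('I')(-11, -7))), V) = Add(Add(9555, Add(-143, Mul(-1, 7))), -330) = Add(Add(9555, Add(-143, -7)), -330) = Add(Add(9555, -150), -330) = Add(9405, -330) = 9075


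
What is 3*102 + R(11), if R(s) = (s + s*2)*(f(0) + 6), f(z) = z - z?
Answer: 504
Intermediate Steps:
f(z) = 0
R(s) = 18*s (R(s) = (s + s*2)*(0 + 6) = (s + 2*s)*6 = (3*s)*6 = 18*s)
3*102 + R(11) = 3*102 + 18*11 = 306 + 198 = 504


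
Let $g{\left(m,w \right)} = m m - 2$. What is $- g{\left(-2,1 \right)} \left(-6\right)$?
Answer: $12$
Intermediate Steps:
$g{\left(m,w \right)} = -2 + m^{2}$ ($g{\left(m,w \right)} = m^{2} - 2 = -2 + m^{2}$)
$- g{\left(-2,1 \right)} \left(-6\right) = - (-2 + \left(-2\right)^{2}) \left(-6\right) = - (-2 + 4) \left(-6\right) = \left(-1\right) 2 \left(-6\right) = \left(-2\right) \left(-6\right) = 12$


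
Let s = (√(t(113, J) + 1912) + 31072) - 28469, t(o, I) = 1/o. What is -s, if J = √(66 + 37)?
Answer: -2603 - √24414441/113 ≈ -2646.7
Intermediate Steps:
J = √103 ≈ 10.149
s = 2603 + √24414441/113 (s = (√(1/113 + 1912) + 31072) - 28469 = (√(216057/113) + 31072) - 28469 = (√24414441/113 + 31072) - 28469 = (31072 + √24414441/113) - 28469 = 2603 + √24414441/113 ≈ 2646.7)
-s = -(2603 + √24414441/113) = -2603 - √24414441/113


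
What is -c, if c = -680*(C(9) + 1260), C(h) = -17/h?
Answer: 7699640/9 ≈ 8.5552e+5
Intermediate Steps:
c = -7699640/9 (c = -680*(-17/9 + 1260) = -680*11323/9 = -7699640/9 ≈ -8.5552e+5)
-c = -1*(-7699640/9) = 7699640/9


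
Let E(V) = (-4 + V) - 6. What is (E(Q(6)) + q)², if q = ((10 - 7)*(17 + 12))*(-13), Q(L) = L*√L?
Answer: 1302097 - 13692*√6 ≈ 1.2686e+6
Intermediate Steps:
Q(L) = L^(3/2)
E(V) = -10 + V
q = -1131 (q = (3*29)*(-13) = 87*(-13) = -1131)
(E(Q(6)) + q)² = ((-10 + 6^(3/2)) - 1131)² = ((-10 + 6*√6) - 1131)² = (-1141 + 6*√6)²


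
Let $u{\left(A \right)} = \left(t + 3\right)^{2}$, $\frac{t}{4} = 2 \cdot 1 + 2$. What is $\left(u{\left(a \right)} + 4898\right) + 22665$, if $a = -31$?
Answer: $27924$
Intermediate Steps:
$t = 16$ ($t = 4 \left(2 \cdot 1 + 2\right) = 4 \left(2 + 2\right) = 4 \cdot 4 = 16$)
$u{\left(A \right)} = 361$ ($u{\left(A \right)} = \left(16 + 3\right)^{2} = 19^{2} = 361$)
$\left(u{\left(a \right)} + 4898\right) + 22665 = \left(361 + 4898\right) + 22665 = 5259 + 22665 = 27924$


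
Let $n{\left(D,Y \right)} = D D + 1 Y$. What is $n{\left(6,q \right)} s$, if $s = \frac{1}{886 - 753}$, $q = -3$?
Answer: $\frac{33}{133} \approx 0.24812$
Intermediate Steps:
$n{\left(D,Y \right)} = Y + D^{2}$ ($n{\left(D,Y \right)} = D^{2} + Y = Y + D^{2}$)
$s = \frac{1}{133} \approx 0.0075188$
$n{\left(6,q \right)} s = \left(-3 + 6^{2}\right) \frac{1}{133} = \left(-3 + 36\right) \frac{1}{133} = 33 \cdot \frac{1}{133} = \frac{33}{133}$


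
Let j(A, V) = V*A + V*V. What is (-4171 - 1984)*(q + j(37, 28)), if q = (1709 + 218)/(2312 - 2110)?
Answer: -2274684885/202 ≈ -1.1261e+7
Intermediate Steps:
j(A, V) = V**2 + A*V (j(A, V) = A*V + V**2 = V**2 + A*V)
q = 1927/202 ≈ 9.5396
(-4171 - 1984)*(q + j(37, 28)) = (-4171 - 1984)*(1927/202 + 28*(37 + 28)) = -6155*(1927/202 + 28*65) = -6155*(1927/202 + 1820) = -6155*369567/202 = -2274684885/202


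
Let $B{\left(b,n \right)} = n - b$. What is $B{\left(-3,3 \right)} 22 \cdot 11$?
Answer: $1452$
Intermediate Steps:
$B{\left(-3,3 \right)} 22 \cdot 11 = \left(3 - -3\right) 22 \cdot 11 = \left(3 + 3\right) 22 \cdot 11 = 6 \cdot 22 \cdot 11 = 132 \cdot 11 = 1452$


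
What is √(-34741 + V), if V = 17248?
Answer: 7*I*√357 ≈ 132.26*I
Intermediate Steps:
√(-34741 + V) = √(-34741 + 17248) = √(-17493) = 7*I*√357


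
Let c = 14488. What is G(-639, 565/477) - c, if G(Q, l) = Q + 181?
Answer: -14946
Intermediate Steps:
G(Q, l) = 181 + Q
G(-639, 565/477) - c = (181 - 639) - 1*14488 = -458 - 14488 = -14946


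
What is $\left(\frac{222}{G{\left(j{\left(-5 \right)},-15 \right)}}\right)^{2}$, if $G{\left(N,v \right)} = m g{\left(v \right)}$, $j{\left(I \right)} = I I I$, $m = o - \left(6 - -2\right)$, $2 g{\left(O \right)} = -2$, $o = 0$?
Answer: $\frac{12321}{16} \approx 770.06$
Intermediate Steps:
$g{\left(O \right)} = -1$ ($g{\left(O \right)} = \frac{1}{2} \left(-2\right) = -1$)
$m = -8$ ($m = 0 - \left(6 - -2\right) = 0 - \left(6 + 2\right) = 0 - 8 = -8$)
$j{\left(I \right)} = I^{3}$ ($j{\left(I \right)} = I^{2} I = I^{3}$)
$G{\left(N,v \right)} = 8$ ($G{\left(N,v \right)} = \left(-8\right) \left(-1\right) = 8$)
$\left(\frac{222}{G{\left(j{\left(-5 \right)},-15 \right)}}\right)^{2} = \left(\frac{222}{8}\right)^{2} = \left(222 \cdot \frac{1}{8}\right)^{2} = \left(\frac{111}{4}\right)^{2} = \frac{12321}{16}$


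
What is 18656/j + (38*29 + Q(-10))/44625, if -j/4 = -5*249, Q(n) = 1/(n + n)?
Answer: 279337237/74077500 ≈ 3.7709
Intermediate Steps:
Q(n) = 1/(2*n)
j = 4980 (j = -(-20)*249 = -4*(-1245) = 4980)
18656/j + (38*29 + Q(-10))/44625 = 18656/4980 + (38*29 + (1/2)/(-10))/44625 = 18656*(1/4980) + (1102 + (1/2)*(-1/10))*(1/44625) = 4664/1245 + (1102 - 1/20)*(1/44625) = 4664/1245 + (22039/20)*(1/44625) = 4664/1245 + 22039/892500 = 279337237/74077500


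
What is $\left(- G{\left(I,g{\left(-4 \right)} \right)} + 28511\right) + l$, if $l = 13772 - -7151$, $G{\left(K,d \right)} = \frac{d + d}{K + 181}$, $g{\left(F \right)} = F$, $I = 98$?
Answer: $\frac{13792094}{279} \approx 49434.0$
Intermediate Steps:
$G{\left(K,d \right)} = \frac{2 d}{181 + K}$
$l = 20923$ ($l = 13772 + 7151 = 20923$)
$\left(- G{\left(I,g{\left(-4 \right)} \right)} + 28511\right) + l = \left(- \frac{2 \left(-4\right)}{181 + 98} + 28511\right) + 20923 = \left(- \frac{2 \left(-4\right)}{279} + 28511\right) + 20923 = \left(\left(-1\right) \left(- \frac{8}{279}\right) + 28511\right) + 20923 = \left(\frac{8}{279} + 28511\right) + 20923 = \frac{7954577}{279} + 20923 = \frac{13792094}{279}$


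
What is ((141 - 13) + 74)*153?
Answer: 30906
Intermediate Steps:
((141 - 13) + 74)*153 = (128 + 74)*153 = 202*153 = 30906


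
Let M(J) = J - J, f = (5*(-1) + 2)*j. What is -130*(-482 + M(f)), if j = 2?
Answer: 62660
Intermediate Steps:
f = -6 (f = (5*(-1) + 2)*2 = (-5 + 2)*2 = -3*2 = -6)
M(J) = 0
-130*(-482 + M(f)) = -130*(-482 + 0) = -130*(-482) = 62660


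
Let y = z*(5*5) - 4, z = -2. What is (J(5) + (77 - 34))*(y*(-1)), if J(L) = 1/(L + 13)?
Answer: 2325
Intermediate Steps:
y = -54 (y = -10*5 - 4 = -2*25 - 4 = -50 - 4 = -54)
J(L) = 1/(13 + L)
(J(5) + (77 - 34))*(y*(-1)) = (1/(13 + 5) + (77 - 34))*(-54*(-1)) = (1/18 + 43)*54 = (775/18)*54 = 2325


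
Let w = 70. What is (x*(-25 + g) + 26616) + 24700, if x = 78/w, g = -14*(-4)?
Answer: 1797269/35 ≈ 51351.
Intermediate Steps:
g = 56
x = 39/35 (x = 78/70 = 78*(1/70) = 39/35 ≈ 1.1143)
(x*(-25 + g) + 26616) + 24700 = (39*(-25 + 56)/35 + 26616) + 24700 = ((39/35)*31 + 26616) + 24700 = (1209/35 + 26616) + 24700 = 932769/35 + 24700 = 1797269/35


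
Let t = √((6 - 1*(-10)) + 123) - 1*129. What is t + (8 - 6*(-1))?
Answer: -115 + √139 ≈ -103.21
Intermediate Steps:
t = -129 + √139 (t = √((6 + 10) + 123) - 129 = √(16 + 123) - 129 = √139 - 129 = -129 + √139 ≈ -117.21)
t + (8 - 6*(-1)) = (-129 + √139) + (8 - 6*(-1)) = (-129 + √139) + (8 + 6) = (-129 + √139) + 14 = -115 + √139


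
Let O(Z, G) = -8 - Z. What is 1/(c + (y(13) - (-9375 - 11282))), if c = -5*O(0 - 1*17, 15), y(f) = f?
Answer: 1/20625 ≈ 4.8485e-5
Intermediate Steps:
c = -45 (c = -5*(-8 - (0 - 1*17)) = -5*(-8 - (0 - 17)) = -5*(-8 - 1*(-17)) = -5*(-8 + 17) = -5*9 = -45)
1/(c + (y(13) - (-9375 - 11282))) = 1/(-45 + (13 - (-9375 - 11282))) = 1/(-45 + (13 - 1*(-20657))) = 1/(-45 + (13 + 20657)) = 1/(-45 + 20670) = 1/20625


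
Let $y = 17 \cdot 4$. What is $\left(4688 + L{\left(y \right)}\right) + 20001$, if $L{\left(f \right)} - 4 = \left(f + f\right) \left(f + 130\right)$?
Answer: $51621$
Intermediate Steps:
$y = 68$
$L{\left(f \right)} = 4 + 2 f \left(130 + f\right)$ ($L{\left(f \right)} = 4 + \left(f + f\right) \left(f + 130\right) = 4 + 2 f \left(130 + f\right)$)
$\left(4688 + L{\left(y \right)}\right) + 20001 = \left(4688 + \left(4 + 2 \cdot 68^{2} + 260 \cdot 68\right)\right) + 20001 = \left(4688 + \left(4 + 2 \cdot 4624 + 17680\right)\right) + 20001 = \left(4688 + \left(4 + 9248 + 17680\right)\right) + 20001 = \left(4688 + 26932\right) + 20001 = 31620 + 20001 = 51621$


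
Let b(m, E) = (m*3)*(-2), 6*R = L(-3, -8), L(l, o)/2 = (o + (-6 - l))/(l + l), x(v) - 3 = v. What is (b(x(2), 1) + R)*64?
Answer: -16928/9 ≈ -1880.9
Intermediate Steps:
x(v) = 3 + v
L(l, o) = (-6 + o - l)/l (L(l, o) = 2*((o + (-6 - l))/(l + l)) = 2*((-6 + o - l)/((2*l))) = 2*((-6 + o - l)*(1/(2*l))) = 2*((-6 + o - l)/(2*l)) = (-6 + o - l)/l)
R = 11/18 (R = ((-6 - 8 - 1*(-3))/(-3))/6 = (-(-6 - 8 + 3)/3)/6 = (-⅓*(-11))/6 = (⅙)*(11/3) = 11/18 ≈ 0.61111)
b(m, E) = -6*m (b(m, E) = (3*m)*(-2) = -6*m)
(b(x(2), 1) + R)*64 = (-6*(3 + 2) + 11/18)*64 = (-6*5 + 11/18)*64 = (-30 + 11/18)*64 = -529/18*64 = -16928/9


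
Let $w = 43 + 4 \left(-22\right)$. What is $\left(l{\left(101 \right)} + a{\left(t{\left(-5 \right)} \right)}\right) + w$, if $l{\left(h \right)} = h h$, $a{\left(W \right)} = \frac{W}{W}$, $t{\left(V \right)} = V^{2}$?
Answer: $10157$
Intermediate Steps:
$a{\left(W \right)} = 1$
$w = -45$ ($w = 43 - 88 = -45$)
$l{\left(h \right)} = h^{2}$
$\left(l{\left(101 \right)} + a{\left(t{\left(-5 \right)} \right)}\right) + w = \left(101^{2} + 1\right) - 45 = \left(10201 + 1\right) - 45 = 10202 - 45 = 10157$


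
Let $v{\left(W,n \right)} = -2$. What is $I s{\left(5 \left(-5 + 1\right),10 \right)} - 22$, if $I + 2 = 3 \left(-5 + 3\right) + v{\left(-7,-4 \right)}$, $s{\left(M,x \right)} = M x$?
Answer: $1978$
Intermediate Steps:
$I = -10$ ($I = -2 + \left(3 \left(-5 + 3\right) - 2\right) = -2 + \left(3 \left(-2\right) - 2\right) = -2 - 8 = -10$)
$I s{\left(5 \left(-5 + 1\right),10 \right)} - 22 = - 10 \cdot 5 \left(-5 + 1\right) 10 - 22 = - 10 \cdot 5 \left(-4\right) 10 - 22 = - 10 \left(\left(-20\right) 10\right) - 22 = \left(-10\right) \left(-200\right) - 22 = 2000 - 22 = 1978$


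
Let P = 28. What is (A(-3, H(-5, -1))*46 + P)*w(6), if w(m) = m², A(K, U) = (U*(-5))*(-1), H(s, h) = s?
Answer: -40392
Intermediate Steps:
A(K, U) = 5*U (A(K, U) = -5*U*(-1) = 5*U)
(A(-3, H(-5, -1))*46 + P)*w(6) = ((5*(-5))*46 + 28)*6² = (-25*46 + 28)*36 = (-1150 + 28)*36 = -1122*36 = -40392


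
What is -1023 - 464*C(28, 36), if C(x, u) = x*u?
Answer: -468735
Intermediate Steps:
C(x, u) = u*x
-1023 - 464*C(28, 36) = -1023 - 16704*28 = -1023 - 464*1008 = -1023 - 467712 = -468735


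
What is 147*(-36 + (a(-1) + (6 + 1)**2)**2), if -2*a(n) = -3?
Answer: 1478379/4 ≈ 3.6960e+5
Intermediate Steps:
a(n) = 3/2 (a(n) = -1/2*(-3) = 3/2)
147*(-36 + (a(-1) + (6 + 1)**2)**2) = 147*(-36 + (3/2 + (6 + 1)**2)**2) = 147*(-36 + (3/2 + 7**2)**2) = 147*(-36 + (3/2 + 49)**2) = 147*(-36 + (101/2)**2) = 147*(-36 + 10201/4) = 147*(10057/4) = 1478379/4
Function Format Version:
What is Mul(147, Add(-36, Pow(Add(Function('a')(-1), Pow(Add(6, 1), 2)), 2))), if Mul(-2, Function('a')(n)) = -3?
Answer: Rational(1478379, 4) ≈ 3.6960e+5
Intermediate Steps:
Function('a')(n) = Rational(3, 2) (Function('a')(n) = Mul(Rational(-1, 2), -3) = Rational(3, 2))
Mul(147, Add(-36, Pow(Add(Function('a')(-1), Pow(Add(6, 1), 2)), 2))) = Mul(147, Add(-36, Pow(Add(Rational(3, 2), Pow(Add(6, 1), 2)), 2))) = Mul(147, Add(-36, Pow(Add(Rational(3, 2), Pow(7, 2)), 2))) = Mul(147, Add(-36, Pow(Add(Rational(3, 2), 49), 2))) = Mul(147, Add(-36, Pow(Rational(101, 2), 2))) = Mul(147, Add(-36, Rational(10201, 4))) = Mul(147, Rational(10057, 4)) = Rational(1478379, 4)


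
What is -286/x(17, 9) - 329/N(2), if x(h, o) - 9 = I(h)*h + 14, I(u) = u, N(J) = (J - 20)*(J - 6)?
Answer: -395/72 ≈ -5.4861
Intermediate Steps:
N(J) = (-20 + J)*(-6 + J)
x(h, o) = 23 + h**2 (x(h, o) = 9 + (h*h + 14) = 9 + (h**2 + 14) = 9 + (14 + h**2) = 23 + h**2)
-286/x(17, 9) - 329/N(2) = -286/(23 + 17**2) - 329/(120 + 2**2 - 26*2) = -286/(23 + 289) - 329/(120 + 4 - 52) = -286/312 - 329/72 = -286*1/312 - 329*1/72 = -11/12 - 329/72 = -395/72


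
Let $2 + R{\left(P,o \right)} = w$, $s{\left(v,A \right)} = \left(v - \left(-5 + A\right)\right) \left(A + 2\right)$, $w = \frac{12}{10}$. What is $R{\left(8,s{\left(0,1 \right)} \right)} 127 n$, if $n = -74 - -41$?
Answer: $\frac{16764}{5} \approx 3352.8$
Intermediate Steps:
$n = -33$ ($n = -74 + 41 = -33$)
$w = \frac{6}{5}$ ($w = 12 \cdot \frac{1}{10} = \frac{6}{5} \approx 1.2$)
$s{\left(v,A \right)} = \left(2 + A\right) \left(5 + v - A\right)$ ($s{\left(v,A \right)} = \left(5 + v - A\right) \left(2 + A\right) = \left(2 + A\right) \left(5 + v - A\right)$)
$R{\left(P,o \right)} = - \frac{4}{5}$ ($R{\left(P,o \right)} = -2 + \frac{6}{5} = - \frac{4}{5}$)
$R{\left(8,s{\left(0,1 \right)} \right)} 127 n = \left(- \frac{4}{5}\right) 127 \left(-33\right) = \left(- \frac{508}{5}\right) \left(-33\right) = \frac{16764}{5}$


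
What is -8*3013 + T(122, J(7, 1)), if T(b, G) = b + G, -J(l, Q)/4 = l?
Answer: -24010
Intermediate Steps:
J(l, Q) = -4*l
T(b, G) = G + b
-8*3013 + T(122, J(7, 1)) = -8*3013 + (-4*7 + 122) = -24104 + (-28 + 122) = -24104 + 94 = -24010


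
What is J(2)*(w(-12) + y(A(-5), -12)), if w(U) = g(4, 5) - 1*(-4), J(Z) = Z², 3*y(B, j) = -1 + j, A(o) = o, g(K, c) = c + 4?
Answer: 104/3 ≈ 34.667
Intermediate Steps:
g(K, c) = 4 + c
y(B, j) = -⅓ + j/3 (y(B, j) = (-1 + j)/3 = -⅓ + j/3)
w(U) = 13 (w(U) = (4 + 5) - 1*(-4) = 9 + 4 = 13)
J(2)*(w(-12) + y(A(-5), -12)) = 2²*(13 + (-⅓ + (⅓)*(-12))) = 4*(13 + (-⅓ - 4)) = 4*(13 - 13/3) = 4*(26/3) = 104/3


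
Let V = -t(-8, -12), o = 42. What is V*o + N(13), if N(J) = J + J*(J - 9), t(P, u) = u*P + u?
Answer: -3463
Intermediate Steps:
t(P, u) = u + P*u (t(P, u) = P*u + u = u + P*u)
N(J) = J + J*(-9 + J)
V = -84 (V = -(-12)*(1 - 8) = -(-12)*(-7) = -1*84 = -84)
V*o + N(13) = -84*42 + 13*(-8 + 13) = -3528 + 13*5 = -3528 + 65 = -3463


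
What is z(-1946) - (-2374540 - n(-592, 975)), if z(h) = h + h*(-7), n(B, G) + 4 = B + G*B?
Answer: 1808420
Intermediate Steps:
n(B, G) = -4 + B + B*G (n(B, G) = -4 + (B + G*B) = -4 + (B + B*G) = -4 + B + B*G)
z(h) = -6*h (z(h) = h - 7*h = -6*h)
z(-1946) - (-2374540 - n(-592, 975)) = -6*(-1946) - (-2374540 - (-4 - 592 - 592*975)) = 11676 - (-2374540 - (-4 - 592 - 577200)) = 11676 - (-2374540 - 1*(-577796)) = 11676 - (-2374540 + 577796) = 11676 - 1*(-1796744) = 11676 + 1796744 = 1808420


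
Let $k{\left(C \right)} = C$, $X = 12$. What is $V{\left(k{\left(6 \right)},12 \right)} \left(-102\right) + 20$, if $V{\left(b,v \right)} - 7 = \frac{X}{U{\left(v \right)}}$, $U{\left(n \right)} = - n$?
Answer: $-592$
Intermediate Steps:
$V{\left(b,v \right)} = 7 - \frac{12}{v}$ ($V{\left(b,v \right)} = 7 + \frac{12}{\left(-1\right) v} = 7 + 12 \left(- \frac{1}{v}\right) = 7 - \frac{12}{v}$)
$V{\left(k{\left(6 \right)},12 \right)} \left(-102\right) + 20 = \left(7 - \frac{12}{12}\right) \left(-102\right) + 20 = \left(7 - 1\right) \left(-102\right) + 20 = 6 \left(-102\right) + 20 = -612 + 20 = -592$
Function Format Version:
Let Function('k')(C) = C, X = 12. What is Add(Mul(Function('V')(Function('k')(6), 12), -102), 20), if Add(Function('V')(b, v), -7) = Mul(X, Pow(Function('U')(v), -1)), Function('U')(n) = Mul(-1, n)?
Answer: -592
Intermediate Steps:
Function('V')(b, v) = Add(7, Mul(-12, Pow(v, -1))) (Function('V')(b, v) = Add(7, Mul(12, Pow(Mul(-1, v), -1))) = Add(7, Mul(12, Mul(-1, Pow(v, -1)))) = Add(7, Mul(-12, Pow(v, -1))))
Add(Mul(Function('V')(Function('k')(6), 12), -102), 20) = Add(Mul(Add(7, Mul(-12, Pow(12, -1))), -102), 20) = Add(Mul(Add(7, Mul(-12, Rational(1, 12))), -102), 20) = Add(Mul(Add(7, -1), -102), 20) = Add(Mul(6, -102), 20) = Add(-612, 20) = -592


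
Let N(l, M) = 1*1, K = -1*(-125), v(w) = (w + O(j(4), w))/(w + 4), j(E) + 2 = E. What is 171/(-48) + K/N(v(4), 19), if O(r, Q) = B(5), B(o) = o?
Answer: 1943/16 ≈ 121.44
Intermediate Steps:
j(E) = -2 + E
O(r, Q) = 5
v(w) = (5 + w)/(4 + w) (v(w) = (w + 5)/(w + 4) = (5 + w)/(4 + w))
K = 125
N(l, M) = 1
171/(-48) + K/N(v(4), 19) = 171/(-48) + 125/1 = 171*(-1/48) + 125*1 = -57/16 + 125 = 1943/16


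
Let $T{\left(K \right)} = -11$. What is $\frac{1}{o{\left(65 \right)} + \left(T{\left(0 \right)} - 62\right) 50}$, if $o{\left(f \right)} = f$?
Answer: $- \frac{1}{3585} \approx -0.00027894$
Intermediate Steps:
$\frac{1}{o{\left(65 \right)} + \left(T{\left(0 \right)} - 62\right) 50} = \frac{1}{65 + \left(-11 - 62\right) 50} = \frac{1}{65 - 3650} = \frac{1}{-3585} = - \frac{1}{3585}$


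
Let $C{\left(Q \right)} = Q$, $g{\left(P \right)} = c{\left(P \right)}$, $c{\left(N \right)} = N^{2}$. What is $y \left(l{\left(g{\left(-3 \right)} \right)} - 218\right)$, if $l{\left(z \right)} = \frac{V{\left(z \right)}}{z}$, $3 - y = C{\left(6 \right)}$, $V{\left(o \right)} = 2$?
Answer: $\frac{1960}{3} \approx 653.33$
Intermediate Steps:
$g{\left(P \right)} = P^{2}$
$y = -3$ ($y = 3 - 6 = -3$)
$l{\left(z \right)} = \frac{2}{z}$
$y \left(l{\left(g{\left(-3 \right)} \right)} - 218\right) = - 3 \left(\frac{2}{\left(-3\right)^{2}} - 218\right) = - 3 \left(\frac{2}{9} - 218\right) = \left(-3\right) \left(- \frac{1960}{9}\right) = \frac{1960}{3}$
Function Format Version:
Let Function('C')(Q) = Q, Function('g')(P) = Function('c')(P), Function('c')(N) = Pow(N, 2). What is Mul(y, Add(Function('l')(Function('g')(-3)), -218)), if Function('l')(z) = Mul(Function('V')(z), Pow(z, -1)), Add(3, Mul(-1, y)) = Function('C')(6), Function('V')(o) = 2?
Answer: Rational(1960, 3) ≈ 653.33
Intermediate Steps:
Function('g')(P) = Pow(P, 2)
y = -3 (y = Add(3, Mul(-1, 6)) = Add(3, -6) = -3)
Function('l')(z) = Mul(2, Pow(z, -1))
Mul(y, Add(Function('l')(Function('g')(-3)), -218)) = Mul(-3, Add(Mul(2, Pow(Pow(-3, 2), -1)), -218)) = Mul(-3, Add(Mul(2, Pow(9, -1)), -218)) = Mul(-3, Add(Mul(2, Rational(1, 9)), -218)) = Mul(-3, Add(Rational(2, 9), -218)) = Mul(-3, Rational(-1960, 9)) = Rational(1960, 3)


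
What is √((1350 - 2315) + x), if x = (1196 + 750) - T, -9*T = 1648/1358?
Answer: √4071090485/2037 ≈ 31.323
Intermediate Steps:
T = -824/6111 (T = -1648/(9*1358) = -⅑*824/679 = -824/6111 ≈ -0.13484)
x = 11892830/6111 (x = (1196 + 750) - 1*(-824/6111) = 1946 + 824/6111 = 11892830/6111 ≈ 1946.1)
√((1350 - 2315) + x) = √((1350 - 2315) + 11892830/6111) = √(-965 + 11892830/6111) = √(5995715/6111) = √4071090485/2037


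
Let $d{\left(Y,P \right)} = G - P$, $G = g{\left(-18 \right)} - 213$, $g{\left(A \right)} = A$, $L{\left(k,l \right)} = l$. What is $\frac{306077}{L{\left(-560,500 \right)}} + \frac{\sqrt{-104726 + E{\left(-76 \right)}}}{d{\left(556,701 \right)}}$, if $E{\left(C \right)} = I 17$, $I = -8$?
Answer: $\frac{306077}{500} - \frac{i \sqrt{104862}}{932} \approx 612.15 - 0.34745 i$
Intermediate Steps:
$E{\left(C \right)} = -136$ ($E{\left(C \right)} = \left(-8\right) 17 = -136$)
$G = -231$ ($G = -18 - 213 = -231$)
$d{\left(Y,P \right)} = -231 - P$
$\frac{306077}{L{\left(-560,500 \right)}} + \frac{\sqrt{-104726 + E{\left(-76 \right)}}}{d{\left(556,701 \right)}} = \frac{306077}{500} + \frac{\sqrt{-104726 - 136}}{-231 - 701} = 306077 \cdot \frac{1}{500} + \frac{\sqrt{-104862}}{-231 - 701} = \frac{306077}{500} + \frac{i \sqrt{104862}}{-932} = \frac{306077}{500} + i \sqrt{104862} \left(- \frac{1}{932}\right) = \frac{306077}{500} - \frac{i \sqrt{104862}}{932}$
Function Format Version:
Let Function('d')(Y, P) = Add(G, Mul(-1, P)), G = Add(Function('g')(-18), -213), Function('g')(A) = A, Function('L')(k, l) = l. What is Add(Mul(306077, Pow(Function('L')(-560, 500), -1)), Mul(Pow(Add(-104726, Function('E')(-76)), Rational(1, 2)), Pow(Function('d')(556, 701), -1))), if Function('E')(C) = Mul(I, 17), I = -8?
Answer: Add(Rational(306077, 500), Mul(Rational(-1, 932), I, Pow(104862, Rational(1, 2)))) ≈ Add(612.15, Mul(-0.34745, I))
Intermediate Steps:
Function('E')(C) = -136 (Function('E')(C) = Mul(-8, 17) = -136)
G = -231 (G = Add(-18, -213) = -231)
Function('d')(Y, P) = Add(-231, Mul(-1, P))
Add(Mul(306077, Pow(Function('L')(-560, 500), -1)), Mul(Pow(Add(-104726, Function('E')(-76)), Rational(1, 2)), Pow(Function('d')(556, 701), -1))) = Add(Mul(306077, Pow(500, -1)), Mul(Pow(Add(-104726, -136), Rational(1, 2)), Pow(Add(-231, Mul(-1, 701)), -1))) = Add(Mul(306077, Rational(1, 500)), Mul(Pow(-104862, Rational(1, 2)), Pow(Add(-231, -701), -1))) = Add(Rational(306077, 500), Mul(Mul(I, Pow(104862, Rational(1, 2))), Pow(-932, -1))) = Add(Rational(306077, 500), Mul(Mul(I, Pow(104862, Rational(1, 2))), Rational(-1, 932))) = Add(Rational(306077, 500), Mul(Rational(-1, 932), I, Pow(104862, Rational(1, 2))))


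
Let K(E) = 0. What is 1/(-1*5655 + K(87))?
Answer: -1/5655 ≈ -0.00017683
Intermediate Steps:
1/(-1*5655 + K(87)) = 1/(-1*5655 + 0) = 1/(-5655 + 0) = 1/(-5655) = -1/5655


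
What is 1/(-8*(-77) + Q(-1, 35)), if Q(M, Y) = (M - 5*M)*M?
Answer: 1/612 ≈ 0.0016340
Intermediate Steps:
Q(M, Y) = -4*M**2 (Q(M, Y) = (-4*M)*M = -4*M**2)
1/(-8*(-77) + Q(-1, 35)) = 1/(-8*(-77) - 4*(-1)**2) = 1/(616 - 4*1) = 1/(616 - 4) = 1/612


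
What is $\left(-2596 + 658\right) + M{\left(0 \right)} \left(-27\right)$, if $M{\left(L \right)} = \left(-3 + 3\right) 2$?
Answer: $-1938$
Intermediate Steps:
$M{\left(L \right)} = 0$ ($M{\left(L \right)} = 0 \cdot 2 = 0$)
$\left(-2596 + 658\right) + M{\left(0 \right)} \left(-27\right) = \left(-2596 + 658\right) + 0 \left(-27\right) = -1938 + 0 = -1938$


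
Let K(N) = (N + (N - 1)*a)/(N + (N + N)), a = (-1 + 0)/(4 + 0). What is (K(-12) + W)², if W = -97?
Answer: 194128489/20736 ≈ 9361.9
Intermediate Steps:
a = -¼ (a = -1/4 = -1*¼ = -¼ ≈ -0.25000)
K(N) = (¼ + 3*N/4)/(3*N) (K(N) = (N + (N - 1)*(-¼))/(N + (N + N)) = (N + (-1 + N)*(-¼))/(N + 2*N) = (N + (¼ - N/4))/((3*N)) = (¼ + 3*N/4)*(1/(3*N)) = (¼ + 3*N/4)/(3*N))
(K(-12) + W)² = ((1/12)*(1 + 3*(-12))/(-12) - 97)² = ((1/12)*(-1/12)*(1 - 36) - 97)² = ((1/12)*(-1/12)*(-35) - 97)² = (35/144 - 97)² = (-13933/144)² = 194128489/20736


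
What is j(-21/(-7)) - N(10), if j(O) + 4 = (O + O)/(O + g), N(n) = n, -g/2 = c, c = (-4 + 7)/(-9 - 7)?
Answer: -110/9 ≈ -12.222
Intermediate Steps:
c = -3/16 (c = 3/(-16) = 3*(-1/16) = -3/16 ≈ -0.18750)
g = 3/8 (g = -2*(-3/16) = 3/8 ≈ 0.37500)
j(O) = -4 + 2*O/(3/8 + O) (j(O) = -4 + (O + O)/(O + 3/8) = -4 + (2*O)/(3/8 + O) = -4 + 2*O/(3/8 + O))
j(-21/(-7)) - N(10) = 4*(-3 - (-84)/(-7))/(3 + 8*(-21/(-7))) - 1*10 = 4*(-3 - (-84)*(-1)/7)/(3 + 8*(-21*(-⅐))) - 10 = 4*(-3 - 4*3)/(3 + 8*3) - 10 = 4*(-3 - 12)/(3 + 24) - 10 = 4*(-15)/27 - 10 = 4*(1/27)*(-15) - 10 = -20/9 - 10 = -110/9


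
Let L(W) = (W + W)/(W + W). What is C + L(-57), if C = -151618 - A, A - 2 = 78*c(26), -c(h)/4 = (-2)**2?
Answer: -150371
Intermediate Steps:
c(h) = -16 (c(h) = -4*(-2)**2 = -4*4 = -16)
L(W) = 1 (L(W) = (2*W)/((2*W)) = (2*W)*(1/(2*W)) = 1)
A = -1246 (A = 2 + 78*(-16) = 2 - 1248 = -1246)
C = -150372 (C = -151618 - 1*(-1246) = -151618 + 1246 = -150372)
C + L(-57) = -150372 + 1 = -150371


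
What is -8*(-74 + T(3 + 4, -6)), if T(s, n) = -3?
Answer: 616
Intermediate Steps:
-8*(-74 + T(3 + 4, -6)) = -8*(-74 - 3) = -8*(-77) = 616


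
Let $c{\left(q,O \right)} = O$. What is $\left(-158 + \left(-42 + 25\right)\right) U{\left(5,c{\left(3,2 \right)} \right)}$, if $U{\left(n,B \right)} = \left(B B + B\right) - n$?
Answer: $-175$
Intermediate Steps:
$U{\left(n,B \right)} = B + B^{2} - n$ ($U{\left(n,B \right)} = \left(B^{2} + B\right) - n = \left(B + B^{2}\right) - n = B + B^{2} - n$)
$\left(-158 + \left(-42 + 25\right)\right) U{\left(5,c{\left(3,2 \right)} \right)} = \left(-158 + \left(-42 + 25\right)\right) \left(2 + 2^{2} - 5\right) = \left(-158 - 17\right) \left(2 + 4 - 5\right) = \left(-175\right) 1 = -175$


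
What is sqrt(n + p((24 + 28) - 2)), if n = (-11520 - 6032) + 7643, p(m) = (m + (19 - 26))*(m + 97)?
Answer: 2*I*sqrt(897) ≈ 59.9*I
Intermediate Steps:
p(m) = (-7 + m)*(97 + m) (p(m) = (m - 7)*(97 + m) = (-7 + m)*(97 + m))
n = -9909 (n = -17552 + 7643 = -9909)
sqrt(n + p((24 + 28) - 2)) = sqrt(-9909 + (-679 + ((24 + 28) - 2)**2 + 90*((24 + 28) - 2))) = sqrt(-9909 + (-679 + (52 - 2)**2 + 90*(52 - 2))) = sqrt(-9909 + (-679 + 50**2 + 90*50)) = sqrt(-9909 + (-679 + 2500 + 4500)) = sqrt(-9909 + 6321) = sqrt(-3588) = 2*I*sqrt(897)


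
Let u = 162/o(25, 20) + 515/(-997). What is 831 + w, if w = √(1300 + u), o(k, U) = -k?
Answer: 831 + √32131426667/4985 ≈ 866.96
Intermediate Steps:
u = -174389/24925 (u = 162/((-1*25)) + 515/(-997) = 162/(-25) + 515*(-1/997) = 162*(-1/25) - 515/997 = -162/25 - 515/997 = -174389/24925 ≈ -6.9966)
w = √32131426667/4985 (w = √(1300 - 174389/24925) = √(32228111/24925) = √32131426667/4985 ≈ 35.958)
831 + w = 831 + √32131426667/4985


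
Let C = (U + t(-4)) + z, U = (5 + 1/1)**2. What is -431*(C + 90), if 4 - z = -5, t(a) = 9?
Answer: -62064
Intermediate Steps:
z = 9 (z = 4 - 1*(-5) = 4 + 5 = 9)
U = 36 (U = (5 + 1)**2 = 6**2 = 36)
C = 54 (C = (36 + 9) + 9 = 45 + 9 = 54)
-431*(C + 90) = -431*(54 + 90) = -431*144 = -62064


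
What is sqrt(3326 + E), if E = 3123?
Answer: sqrt(6449) ≈ 80.306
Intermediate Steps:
sqrt(3326 + E) = sqrt(3326 + 3123) = sqrt(6449)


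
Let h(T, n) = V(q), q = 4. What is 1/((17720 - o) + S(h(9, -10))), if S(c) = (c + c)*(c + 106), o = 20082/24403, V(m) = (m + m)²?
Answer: 24403/963410358 ≈ 2.5330e-5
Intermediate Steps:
V(m) = 4*m² (V(m) = (2*m)² = 4*m²)
h(T, n) = 64 (h(T, n) = 4*4² = 4*16 = 64)
o = 20082/24403 (o = 20082*(1/24403) = 20082/24403 ≈ 0.82293)
S(c) = 2*c*(106 + c) (S(c) = (2*c)*(106 + c) = 2*c*(106 + c))
1/((17720 - o) + S(h(9, -10))) = 1/((17720 - 1*20082/24403) + 2*64*(106 + 64)) = 1/((17720 - 20082/24403) + 2*64*170) = 1/(432401078/24403 + 21760) = 1/(963410358/24403) = 24403/963410358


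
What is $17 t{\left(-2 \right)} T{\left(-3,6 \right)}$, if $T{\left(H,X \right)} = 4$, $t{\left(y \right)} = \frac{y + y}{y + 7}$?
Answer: $- \frac{272}{5} \approx -54.4$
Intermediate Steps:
$t{\left(y \right)} = \frac{2 y}{7 + y}$
$17 t{\left(-2 \right)} T{\left(-3,6 \right)} = 17 \cdot 2 \left(-2\right) \frac{1}{7 - 2} \cdot 4 = 17 \cdot 2 \left(-2\right) \frac{1}{5} \cdot 4 = 17 \left(- \frac{4}{5}\right) 4 = \left(- \frac{68}{5}\right) 4 = - \frac{272}{5}$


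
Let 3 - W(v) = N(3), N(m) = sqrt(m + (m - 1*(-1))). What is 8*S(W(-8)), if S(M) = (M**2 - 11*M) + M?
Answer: -112 + 32*sqrt(7) ≈ -27.336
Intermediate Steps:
N(m) = sqrt(1 + 2*m) (N(m) = sqrt(m + (m + 1)) = sqrt(m + (1 + m)) = sqrt(1 + 2*m))
W(v) = 3 - sqrt(7) (W(v) = 3 - sqrt(1 + 2*3) = 3 - sqrt(1 + 6) = 3 - sqrt(7))
S(M) = M**2 - 10*M
8*S(W(-8)) = 8*((3 - sqrt(7))*(-10 + (3 - sqrt(7)))) = 8*((3 - sqrt(7))*(-7 - sqrt(7))) = 8*((-7 - sqrt(7))*(3 - sqrt(7))) = 8*(-7 - sqrt(7))*(3 - sqrt(7))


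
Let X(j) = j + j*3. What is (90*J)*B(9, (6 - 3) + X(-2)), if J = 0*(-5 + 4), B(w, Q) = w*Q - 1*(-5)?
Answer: 0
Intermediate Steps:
X(j) = 4*j (X(j) = j + 3*j = 4*j)
B(w, Q) = 5 + Q*w (B(w, Q) = Q*w + 5 = 5 + Q*w)
J = 0 (J = 0*(-1) = 0)
(90*J)*B(9, (6 - 3) + X(-2)) = (90*0)*(5 + ((6 - 3) + 4*(-2))*9) = 0*(5 + (3 - 8)*9) = 0*(5 - 5*9) = 0*(5 - 45) = 0*(-40) = 0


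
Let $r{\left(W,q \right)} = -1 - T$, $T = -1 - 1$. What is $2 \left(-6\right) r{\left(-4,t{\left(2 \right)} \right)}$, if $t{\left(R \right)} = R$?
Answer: $-12$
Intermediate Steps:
$T = -2$ ($T = -1 - 1 = -2$)
$r{\left(W,q \right)} = 1$ ($r{\left(W,q \right)} = -1 - -2 = -1 + 2 = 1$)
$2 \left(-6\right) r{\left(-4,t{\left(2 \right)} \right)} = 2 \left(-6\right) 1 = \left(-12\right) 1 = -12$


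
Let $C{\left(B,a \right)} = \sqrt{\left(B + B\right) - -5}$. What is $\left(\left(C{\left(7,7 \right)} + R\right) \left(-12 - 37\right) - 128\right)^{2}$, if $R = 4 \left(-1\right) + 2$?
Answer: $46519 + 2940 \sqrt{19} \approx 59334.0$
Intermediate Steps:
$R = -2$ ($R = -4 + 2 = -2$)
$C{\left(B,a \right)} = \sqrt{5 + 2 B}$ ($C{\left(B,a \right)} = \sqrt{2 B + 5} = \sqrt{5 + 2 B}$)
$\left(\left(C{\left(7,7 \right)} + R\right) \left(-12 - 37\right) - 128\right)^{2} = \left(\left(\sqrt{5 + 2 \cdot 7} - 2\right) \left(-12 - 37\right) - 128\right)^{2} = \left(\left(\sqrt{5 + 14} - 2\right) \left(-49\right) - 128\right)^{2} = \left(\left(\sqrt{19} - 2\right) \left(-49\right) - 128\right)^{2} = \left(\left(-2 + \sqrt{19}\right) \left(-49\right) - 128\right)^{2} = \left(\left(98 - 49 \sqrt{19}\right) - 128\right)^{2} = \left(-30 - 49 \sqrt{19}\right)^{2}$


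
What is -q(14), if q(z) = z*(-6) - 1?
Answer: 85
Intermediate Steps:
q(z) = -1 - 6*z (q(z) = -6*z - 1 = -1 - 6*z)
-q(14) = -(-1 - 6*14) = -(-1 - 84) = -1*(-85) = 85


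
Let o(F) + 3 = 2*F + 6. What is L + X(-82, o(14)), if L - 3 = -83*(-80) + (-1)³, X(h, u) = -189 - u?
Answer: 6422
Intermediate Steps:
o(F) = 3 + 2*F (o(F) = -3 + (2*F + 6) = -3 + (6 + 2*F) = 3 + 2*F)
L = 6642 (L = 3 + (-83*(-80) + (-1)³) = 3 + (6640 - 1) = 3 + 6639 = 6642)
L + X(-82, o(14)) = 6642 + (-189 - (3 + 2*14)) = 6642 + (-189 - (3 + 28)) = 6642 + (-189 - 1*31) = 6642 + (-189 - 31) = 6642 - 220 = 6422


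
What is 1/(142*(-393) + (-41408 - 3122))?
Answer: -1/100336 ≈ -9.9665e-6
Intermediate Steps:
1/(142*(-393) + (-41408 - 3122)) = 1/(-55806 - 44530) = 1/(-100336) = -1/100336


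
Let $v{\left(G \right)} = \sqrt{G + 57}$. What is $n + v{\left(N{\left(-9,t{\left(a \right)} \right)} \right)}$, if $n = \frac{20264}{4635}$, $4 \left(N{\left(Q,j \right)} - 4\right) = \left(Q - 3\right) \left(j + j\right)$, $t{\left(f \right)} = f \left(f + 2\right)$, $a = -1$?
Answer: $\frac{20264}{4635} + \sqrt{67} \approx 12.557$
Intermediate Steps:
$t{\left(f \right)} = f \left(2 + f\right)$
$N{\left(Q,j \right)} = 4 + \frac{j \left(-3 + Q\right)}{2}$ ($N{\left(Q,j \right)} = 4 + \frac{\left(Q - 3\right) \left(j + j\right)}{4} = 4 + \frac{\left(-3 + Q\right) 2 j}{4} = 4 + \frac{2 j \left(-3 + Q\right)}{4} = 4 + \frac{j \left(-3 + Q\right)}{2}$)
$n = \frac{20264}{4635}$ ($n = 20264 \cdot \frac{1}{4635} = \frac{20264}{4635} \approx 4.372$)
$v{\left(G \right)} = \sqrt{57 + G}$
$n + v{\left(N{\left(-9,t{\left(a \right)} \right)} \right)} = \frac{20264}{4635} + \sqrt{57 + \left(4 - \frac{3 \left(- (2 - 1)\right)}{2} + \frac{1}{2} \left(-9\right) \left(- (2 - 1)\right)\right)} = \frac{20264}{4635} + \sqrt{57 + \left(4 - \frac{3 \left(\left(-1\right) 1\right)}{2} + \frac{1}{2} \left(-9\right) \left(\left(-1\right) 1\right)\right)} = \frac{20264}{4635} + \sqrt{57 + \left(4 - - \frac{3}{2} + \frac{1}{2} \left(-9\right) \left(-1\right)\right)} = \frac{20264}{4635} + \sqrt{57 + \left(4 + \frac{3}{2} + \frac{9}{2}\right)} = \frac{20264}{4635} + \sqrt{57 + 10} = \frac{20264}{4635} + \sqrt{67}$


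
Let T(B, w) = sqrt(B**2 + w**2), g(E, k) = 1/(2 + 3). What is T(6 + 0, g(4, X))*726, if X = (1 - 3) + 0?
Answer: 726*sqrt(901)/5 ≈ 4358.4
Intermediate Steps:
X = -2 (X = -2 + 0 = -2)
g(E, k) = 1/5
T(6 + 0, g(4, X))*726 = sqrt((6 + 0)**2 + (1/5)**2)*726 = sqrt(6**2 + 1/25)*726 = sqrt(36 + 1/25)*726 = sqrt(901/25)*726 = (sqrt(901)/5)*726 = 726*sqrt(901)/5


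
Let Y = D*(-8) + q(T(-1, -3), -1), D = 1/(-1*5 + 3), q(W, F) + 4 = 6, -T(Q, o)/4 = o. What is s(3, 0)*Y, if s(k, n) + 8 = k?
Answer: -30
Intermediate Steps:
T(Q, o) = -4*o
s(k, n) = -8 + k
q(W, F) = 2 (q(W, F) = -4 + 6 = 2)
D = -½ (D = 1/(-5 + 3) = 1/(-2) = -½ ≈ -0.50000)
Y = 6 (Y = -½*(-8) + 2 = 4 + 2 = 6)
s(3, 0)*Y = (-8 + 3)*6 = -5*6 = -30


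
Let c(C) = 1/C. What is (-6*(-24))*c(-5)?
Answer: -144/5 ≈ -28.800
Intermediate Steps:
(-6*(-24))*c(-5) = -6*(-24)/(-5) = 144*(-⅕) = -144/5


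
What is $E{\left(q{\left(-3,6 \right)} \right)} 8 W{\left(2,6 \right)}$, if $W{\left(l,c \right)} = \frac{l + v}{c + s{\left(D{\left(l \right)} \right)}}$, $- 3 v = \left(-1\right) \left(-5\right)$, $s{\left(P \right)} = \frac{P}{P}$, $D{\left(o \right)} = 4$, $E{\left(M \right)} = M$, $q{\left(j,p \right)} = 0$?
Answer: $0$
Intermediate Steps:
$s{\left(P \right)} = 1$
$v = - \frac{5}{3}$ ($v = - \frac{\left(-1\right) \left(-5\right)}{3} = \left(- \frac{1}{3}\right) 5 = - \frac{5}{3} \approx -1.6667$)
$W{\left(l,c \right)} = \frac{- \frac{5}{3} + l}{1 + c}$ ($W{\left(l,c \right)} = \frac{l - \frac{5}{3}}{c + 1} = \frac{- \frac{5}{3} + l}{1 + c}$)
$E{\left(q{\left(-3,6 \right)} \right)} 8 W{\left(2,6 \right)} = 0 \cdot 8 \frac{- \frac{5}{3} + 2}{1 + 6} = 0 \cdot \frac{1}{7} \cdot \frac{1}{3} = 0 \cdot \frac{1}{21} = 0$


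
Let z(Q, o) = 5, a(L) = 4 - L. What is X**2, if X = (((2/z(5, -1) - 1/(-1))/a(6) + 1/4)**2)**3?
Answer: 282429536481/4096000000000000 ≈ 6.8953e-5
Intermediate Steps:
X = 531441/64000000 (X = (((2/5 - 1/(-1))/(4 - 1*6) + 1/4)**2)**3 = (((2*(1/5) - 1*(-1))/(4 - 6) + 1*(1/4))**2)**3 = (((2/5 + 1)/(-2) + 1/4)**2)**3 = (((7/5)*(-1/2) + 1/4)**2)**3 = ((-7/10 + 1/4)**2)**3 = ((-9/20)**2)**3 = (81/400)**3 = 531441/64000000 ≈ 0.0083038)
X**2 = (531441/64000000)**2 = 282429536481/4096000000000000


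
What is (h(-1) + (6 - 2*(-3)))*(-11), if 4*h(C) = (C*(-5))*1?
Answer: -583/4 ≈ -145.75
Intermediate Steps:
h(C) = -5*C/4 (h(C) = ((C*(-5))*1)/4 = (-5*C*1)/4 = (-5*C)/4 = -5*C/4)
(h(-1) + (6 - 2*(-3)))*(-11) = (-5/4*(-1) + (6 - 2*(-3)))*(-11) = (5/4 + (6 + 6))*(-11) = (5/4 + 12)*(-11) = (53/4)*(-11) = -583/4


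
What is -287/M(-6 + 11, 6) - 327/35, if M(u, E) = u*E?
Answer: -3971/210 ≈ -18.910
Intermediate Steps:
M(u, E) = E*u
-287/M(-6 + 11, 6) - 327/35 = -287*1/(6*(-6 + 11)) - 327/35 = -287/(6*5) - 327*1/35 = -287/30 - 327/35 = -3971/210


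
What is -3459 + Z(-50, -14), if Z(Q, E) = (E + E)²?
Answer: -2675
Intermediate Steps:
Z(Q, E) = 4*E² (Z(Q, E) = (2*E)² = 4*E²)
-3459 + Z(-50, -14) = -3459 + 4*(-14)² = -3459 + 4*196 = -3459 + 784 = -2675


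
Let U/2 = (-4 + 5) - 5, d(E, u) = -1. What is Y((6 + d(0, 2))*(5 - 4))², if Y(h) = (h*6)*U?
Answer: 57600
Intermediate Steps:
U = -8 (U = 2*((-4 + 5) - 5) = 2*(1 - 5) = 2*(-4) = -8)
Y(h) = -48*h (Y(h) = (h*6)*(-8) = (6*h)*(-8) = -48*h)
Y((6 + d(0, 2))*(5 - 4))² = (-48*(6 - 1)*(5 - 4))² = (-240)² = 57600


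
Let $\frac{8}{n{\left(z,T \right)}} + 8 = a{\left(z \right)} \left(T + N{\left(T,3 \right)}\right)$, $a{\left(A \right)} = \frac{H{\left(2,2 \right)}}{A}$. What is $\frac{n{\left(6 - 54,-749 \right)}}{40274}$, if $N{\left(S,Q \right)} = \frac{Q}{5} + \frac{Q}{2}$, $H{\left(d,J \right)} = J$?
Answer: $\frac{960}{111740213} \approx 8.5914 \cdot 10^{-6}$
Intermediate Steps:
$N{\left(S,Q \right)} = \frac{7 Q}{10}$ ($N{\left(S,Q \right)} = Q \frac{1}{5} + Q \frac{1}{2} = \frac{Q}{5} + \frac{Q}{2} = \frac{7 Q}{10}$)
$a{\left(A \right)} = \frac{2}{A}$
$n{\left(z,T \right)} = \frac{8}{-8 + \frac{2 \left(\frac{21}{10} + T\right)}{z}}$ ($n{\left(z,T \right)} = \frac{8}{-8 + \frac{2}{z} \left(T + \frac{7}{10} \cdot 3\right)} = \frac{8}{-8 + \frac{2}{z} \left(T + \frac{21}{10}\right)} = \frac{8}{-8 + \frac{2}{z} \left(\frac{21}{10} + T\right)} = \frac{8}{-8 + \frac{2 \left(\frac{21}{10} + T\right)}{z}}$)
$\frac{n{\left(6 - 54,-749 \right)}}{40274} = \frac{40 \left(6 - 54\right) \frac{1}{21 - 40 \left(6 - 54\right) + 10 \left(-749\right)}}{40274} = \frac{40 \left(6 - 54\right)}{21 - 40 \left(6 - 54\right) - 7490} \cdot \frac{1}{40274} = 40 \left(-48\right) \frac{1}{21 - -1920 - 7490} \cdot \frac{1}{40274} = 40 \left(-48\right) \frac{1}{21 + 1920 - 7490} \cdot \frac{1}{40274} = 40 \left(-48\right) \frac{1}{-5549} \cdot \frac{1}{40274} = 40 \left(-48\right) \left(- \frac{1}{5549}\right) \frac{1}{40274} = \frac{1920}{5549} \cdot \frac{1}{40274} = \frac{960}{111740213}$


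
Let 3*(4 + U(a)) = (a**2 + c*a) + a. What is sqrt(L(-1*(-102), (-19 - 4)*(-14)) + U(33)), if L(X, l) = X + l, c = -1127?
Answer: I*sqrt(11603) ≈ 107.72*I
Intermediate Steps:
U(a) = -4 - 1126*a/3 + a**2/3 (U(a) = -4 + ((a**2 - 1127*a) + a)/3 = -4 + (a**2 - 1126*a)/3 = -4 + (-1126*a/3 + a**2/3) = -4 - 1126*a/3 + a**2/3)
sqrt(L(-1*(-102), (-19 - 4)*(-14)) + U(33)) = sqrt((-1*(-102) + (-19 - 4)*(-14)) + (-4 - 1126/3*33 + (1/3)*33**2)) = sqrt((102 - 23*(-14)) + (-4 - 12386 + (1/3)*1089)) = sqrt((102 + 322) + (-4 - 12386 + 363)) = sqrt(424 - 12027) = sqrt(-11603) = I*sqrt(11603)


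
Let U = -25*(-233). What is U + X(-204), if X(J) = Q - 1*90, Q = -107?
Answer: 5628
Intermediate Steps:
X(J) = -197 (X(J) = -107 - 1*90 = -107 - 90 = -197)
U = 5825
U + X(-204) = 5825 - 197 = 5628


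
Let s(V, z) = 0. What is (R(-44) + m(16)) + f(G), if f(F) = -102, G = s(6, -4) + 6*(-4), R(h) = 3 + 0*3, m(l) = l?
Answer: -83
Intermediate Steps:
R(h) = 3 (R(h) = 3 + 0 = 3)
G = -24 (G = 0 + 6*(-4) = 0 - 24 = -24)
(R(-44) + m(16)) + f(G) = (3 + 16) - 102 = 19 - 102 = -83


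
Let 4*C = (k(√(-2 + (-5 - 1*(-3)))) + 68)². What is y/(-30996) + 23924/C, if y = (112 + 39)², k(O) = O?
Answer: 825965755271/41492764404 - 1626832*I/1338649 ≈ 19.906 - 1.2153*I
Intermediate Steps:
C = (68 + 2*I)²/4 (C = (√(-2 + (-5 - 1*(-3))) + 68)²/4 = (√(-2 + (-5 + 3)) + 68)²/4 = (√(-2 - 2) + 68)²/4 = (√(-4) + 68)²/4 = (2*I + 68)²/4 = (68 + 2*I)²/4 ≈ 1155.0 + 68.0*I)
y = 22801 (y = 151² = 22801)
y/(-30996) + 23924/C = 22801/(-30996) + 23924/((34 + I)²) = 22801*(-1/30996) + 23924/(34 + I)² = -22801/30996 + 23924/(34 + I)²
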